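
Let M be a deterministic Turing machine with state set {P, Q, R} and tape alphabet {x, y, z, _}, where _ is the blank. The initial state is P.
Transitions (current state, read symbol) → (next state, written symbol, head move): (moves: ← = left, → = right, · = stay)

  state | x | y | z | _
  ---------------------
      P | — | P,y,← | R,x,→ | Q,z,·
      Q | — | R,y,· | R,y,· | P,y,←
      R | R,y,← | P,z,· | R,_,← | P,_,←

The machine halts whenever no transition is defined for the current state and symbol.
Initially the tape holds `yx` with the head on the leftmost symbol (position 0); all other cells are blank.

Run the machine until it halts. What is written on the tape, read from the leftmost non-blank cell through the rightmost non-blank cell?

P | ___[y]x   read y → write y, move ←, go to P
P | __[_]yx   read _ → write z, move ·, go to Q
Q | __[z]yx   read z → write y, move ·, go to R
R | __[y]yx   read y → write z, move ·, go to P
P | __[z]yx   read z → write x, move →, go to R
R | __x[y]x   read y → write z, move ·, go to P
P | __x[z]x   read z → write x, move →, go to R
R | __xx[x]   read x → write y, move ←, go to R
R | __x[x]y   read x → write y, move ←, go to R
R | __[x]yy   read x → write y, move ←, go to R
R | _[_]yyy   read _ → write _, move ←, go to P
P | [_]_yyy   read _ → write z, move ·, go to Q
Q | [z]_yyy   read z → write y, move ·, go to R
R | [y]_yyy   read y → write z, move ·, go to P
P | [z]_yyy   read z → write x, move →, go to R
R | x[_]yyy   read _ → write _, move ←, go to P
P | [x]_yyy
The non-blank tape span at halt is x_yyy.

x_yyy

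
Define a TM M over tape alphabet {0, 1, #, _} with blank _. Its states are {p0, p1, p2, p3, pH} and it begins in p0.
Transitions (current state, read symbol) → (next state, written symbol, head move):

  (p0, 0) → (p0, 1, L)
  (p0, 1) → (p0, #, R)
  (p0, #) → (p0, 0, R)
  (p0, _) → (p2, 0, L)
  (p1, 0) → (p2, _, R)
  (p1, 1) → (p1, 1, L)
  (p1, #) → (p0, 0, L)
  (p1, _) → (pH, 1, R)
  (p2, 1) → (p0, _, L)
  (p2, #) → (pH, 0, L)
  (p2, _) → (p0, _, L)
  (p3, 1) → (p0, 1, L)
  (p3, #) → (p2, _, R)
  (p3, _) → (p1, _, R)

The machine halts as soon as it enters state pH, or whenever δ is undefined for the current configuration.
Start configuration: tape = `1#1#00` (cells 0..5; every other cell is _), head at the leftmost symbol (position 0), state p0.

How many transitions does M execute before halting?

14

state=p0 head=0 tape=[1]#1#00_   (p0,1)→(p0,#,R)
state=p0 head=1 tape=#[#]1#00_   (p0,#)→(p0,0,R)
state=p0 head=2 tape=#0[1]#00_   (p0,1)→(p0,#,R)
state=p0 head=3 tape=#0#[#]00_   (p0,#)→(p0,0,R)
state=p0 head=4 tape=#0#0[0]0_   (p0,0)→(p0,1,L)
state=p0 head=3 tape=#0#[0]10_   (p0,0)→(p0,1,L)
state=p0 head=2 tape=#0[#]110_   (p0,#)→(p0,0,R)
state=p0 head=3 tape=#00[1]10_   (p0,1)→(p0,#,R)
state=p0 head=4 tape=#00#[1]0_   (p0,1)→(p0,#,R)
state=p0 head=5 tape=#00##[0]_   (p0,0)→(p0,1,L)
state=p0 head=4 tape=#00#[#]1_   (p0,#)→(p0,0,R)
state=p0 head=5 tape=#00#0[1]_   (p0,1)→(p0,#,R)
state=p0 head=6 tape=#00#0#[_]   (p0,_)→(p2,0,L)
state=p2 head=5 tape=#00#0[#]0   (p2,#)→(pH,0,L)
state=pH head=4 tape=#00#[0]00
M halts after 14 transitions.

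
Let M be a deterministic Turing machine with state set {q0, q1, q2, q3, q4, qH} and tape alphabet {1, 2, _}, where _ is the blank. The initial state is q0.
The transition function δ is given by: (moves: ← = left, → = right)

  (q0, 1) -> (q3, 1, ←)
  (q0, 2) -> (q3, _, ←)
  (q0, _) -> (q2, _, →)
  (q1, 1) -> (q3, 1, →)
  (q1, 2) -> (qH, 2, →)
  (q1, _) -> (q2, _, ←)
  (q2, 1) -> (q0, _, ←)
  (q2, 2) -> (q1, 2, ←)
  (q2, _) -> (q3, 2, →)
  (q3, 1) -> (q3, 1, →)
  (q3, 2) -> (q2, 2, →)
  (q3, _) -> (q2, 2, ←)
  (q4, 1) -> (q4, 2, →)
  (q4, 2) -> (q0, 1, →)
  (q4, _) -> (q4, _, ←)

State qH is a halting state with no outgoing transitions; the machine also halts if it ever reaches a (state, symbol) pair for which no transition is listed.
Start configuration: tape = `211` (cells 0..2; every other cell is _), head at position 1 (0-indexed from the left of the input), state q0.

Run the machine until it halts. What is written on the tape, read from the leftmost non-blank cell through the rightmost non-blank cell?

22221

state=q0 head=1 tape=__2[1]1   (q0,1)→(q3,1,←)
state=q3 head=0 tape=__[2]11   (q3,2)→(q2,2,→)
state=q2 head=1 tape=__2[1]1   (q2,1)→(q0,_,←)
state=q0 head=0 tape=__[2]_1   (q0,2)→(q3,_,←)
state=q3 head=-1 tape=_[_]__1   (q3,_)→(q2,2,←)
state=q2 head=-2 tape=[_]2__1   (q2,_)→(q3,2,→)
state=q3 head=-1 tape=2[2]__1   (q3,2)→(q2,2,→)
state=q2 head=0 tape=22[_]_1   (q2,_)→(q3,2,→)
state=q3 head=1 tape=222[_]1   (q3,_)→(q2,2,←)
state=q2 head=0 tape=22[2]21   (q2,2)→(q1,2,←)
state=q1 head=-1 tape=2[2]221   (q1,2)→(qH,2,→)
state=qH head=0 tape=22[2]21
The non-blank tape span at halt is 22221.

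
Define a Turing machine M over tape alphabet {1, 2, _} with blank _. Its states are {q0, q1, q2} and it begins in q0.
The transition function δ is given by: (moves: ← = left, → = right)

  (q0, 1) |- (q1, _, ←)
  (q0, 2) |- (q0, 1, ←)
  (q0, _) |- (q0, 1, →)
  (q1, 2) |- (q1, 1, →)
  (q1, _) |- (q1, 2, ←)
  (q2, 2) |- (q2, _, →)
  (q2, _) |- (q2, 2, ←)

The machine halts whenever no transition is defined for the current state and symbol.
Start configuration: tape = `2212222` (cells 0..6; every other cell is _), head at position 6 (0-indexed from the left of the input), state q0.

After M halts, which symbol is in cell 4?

q0 | 221222[2]   read 2 → write 1, move ←, go to q0
q0 | 22122[2]1   read 2 → write 1, move ←, go to q0
q0 | 2212[2]11   read 2 → write 1, move ←, go to q0
q0 | 221[2]111   read 2 → write 1, move ←, go to q0
q0 | 22[1]1111   read 1 → write _, move ←, go to q1
q1 | 2[2]_1111   read 2 → write 1, move →, go to q1
q1 | 21[_]1111   read _ → write 2, move ←, go to q1
q1 | 2[1]21111
Cell 4 holds 1 when M halts.

1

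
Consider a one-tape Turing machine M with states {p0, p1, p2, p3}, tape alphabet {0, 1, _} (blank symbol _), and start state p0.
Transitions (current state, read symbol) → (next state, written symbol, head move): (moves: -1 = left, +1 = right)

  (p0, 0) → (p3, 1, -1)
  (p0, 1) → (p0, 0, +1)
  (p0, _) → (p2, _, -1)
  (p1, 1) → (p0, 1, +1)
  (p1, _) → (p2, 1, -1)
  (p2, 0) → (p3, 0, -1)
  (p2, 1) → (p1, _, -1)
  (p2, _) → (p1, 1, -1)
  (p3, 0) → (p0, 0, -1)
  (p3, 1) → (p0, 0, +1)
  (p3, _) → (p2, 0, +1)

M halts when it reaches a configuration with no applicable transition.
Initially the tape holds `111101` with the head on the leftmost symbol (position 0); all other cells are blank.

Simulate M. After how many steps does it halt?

state=p0 head=0 tape=_[1]11101   (p0,1)→(p0,0,+1)
state=p0 head=1 tape=_0[1]1101   (p0,1)→(p0,0,+1)
state=p0 head=2 tape=_00[1]101   (p0,1)→(p0,0,+1)
state=p0 head=3 tape=_000[1]01   (p0,1)→(p0,0,+1)
state=p0 head=4 tape=_0000[0]1   (p0,0)→(p3,1,-1)
state=p3 head=3 tape=_000[0]11   (p3,0)→(p0,0,-1)
state=p0 head=2 tape=_00[0]011   (p0,0)→(p3,1,-1)
state=p3 head=1 tape=_0[0]1011   (p3,0)→(p0,0,-1)
state=p0 head=0 tape=_[0]01011   (p0,0)→(p3,1,-1)
state=p3 head=-1 tape=[_]101011   (p3,_)→(p2,0,+1)
state=p2 head=0 tape=0[1]01011   (p2,1)→(p1,_,-1)
state=p1 head=-1 tape=[0]_01011
M halts after 11 transitions.

11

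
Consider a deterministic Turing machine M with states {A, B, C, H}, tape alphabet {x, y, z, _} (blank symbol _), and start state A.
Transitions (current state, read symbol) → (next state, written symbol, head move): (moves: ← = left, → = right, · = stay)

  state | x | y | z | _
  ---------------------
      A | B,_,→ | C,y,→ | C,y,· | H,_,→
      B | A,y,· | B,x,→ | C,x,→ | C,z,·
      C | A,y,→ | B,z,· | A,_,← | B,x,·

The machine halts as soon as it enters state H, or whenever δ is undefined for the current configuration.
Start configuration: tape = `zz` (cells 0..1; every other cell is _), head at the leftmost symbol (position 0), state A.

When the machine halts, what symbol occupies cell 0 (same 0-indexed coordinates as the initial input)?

A | [z]z   read z → write y, move ·, go to C
C | [y]z   read y → write z, move ·, go to B
B | [z]z   read z → write x, move →, go to C
C | x[z]   read z → write _, move ←, go to A
A | [x]_   read x → write _, move →, go to B
B | _[_]   read _ → write z, move ·, go to C
C | _[z]   read z → write _, move ←, go to A
A | [_]_   read _ → write _, move →, go to H
H | _[_]
Cell 0 holds _ when M halts.

_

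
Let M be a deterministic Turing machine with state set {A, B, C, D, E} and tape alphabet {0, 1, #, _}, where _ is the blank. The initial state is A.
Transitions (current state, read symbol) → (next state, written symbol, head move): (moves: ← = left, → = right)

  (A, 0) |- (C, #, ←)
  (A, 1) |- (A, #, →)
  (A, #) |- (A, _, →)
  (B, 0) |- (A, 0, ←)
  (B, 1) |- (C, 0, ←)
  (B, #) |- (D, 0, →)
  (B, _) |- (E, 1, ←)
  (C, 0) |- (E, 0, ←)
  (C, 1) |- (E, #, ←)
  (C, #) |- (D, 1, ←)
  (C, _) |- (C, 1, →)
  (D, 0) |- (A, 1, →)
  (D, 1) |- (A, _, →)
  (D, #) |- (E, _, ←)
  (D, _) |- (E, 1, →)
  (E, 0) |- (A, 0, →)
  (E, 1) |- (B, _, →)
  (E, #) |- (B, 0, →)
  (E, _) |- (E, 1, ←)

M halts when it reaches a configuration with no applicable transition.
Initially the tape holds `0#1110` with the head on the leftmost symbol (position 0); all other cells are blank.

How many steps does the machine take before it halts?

state=A head=0 tape=_[0]#1110_   (A,0)→(C,#,←)
state=C head=-1 tape=[_]##1110_   (C,_)→(C,1,→)
state=C head=0 tape=1[#]#1110_   (C,#)→(D,1,←)
state=D head=-1 tape=[1]1#1110_   (D,1)→(A,_,→)
state=A head=0 tape=_[1]#1110_   (A,1)→(A,#,→)
state=A head=1 tape=_#[#]1110_   (A,#)→(A,_,→)
state=A head=2 tape=_#_[1]110_   (A,1)→(A,#,→)
state=A head=3 tape=_#_#[1]10_   (A,1)→(A,#,→)
state=A head=4 tape=_#_##[1]0_   (A,1)→(A,#,→)
state=A head=5 tape=_#_###[0]_   (A,0)→(C,#,←)
state=C head=4 tape=_#_##[#]#_   (C,#)→(D,1,←)
state=D head=3 tape=_#_#[#]1#_   (D,#)→(E,_,←)
state=E head=2 tape=_#_[#]_1#_   (E,#)→(B,0,→)
state=B head=3 tape=_#_0[_]1#_   (B,_)→(E,1,←)
state=E head=2 tape=_#_[0]11#_   (E,0)→(A,0,→)
state=A head=3 tape=_#_0[1]1#_   (A,1)→(A,#,→)
state=A head=4 tape=_#_0#[1]#_   (A,1)→(A,#,→)
state=A head=5 tape=_#_0##[#]_   (A,#)→(A,_,→)
state=A head=6 tape=_#_0##_[_]
M halts after 18 transitions.

18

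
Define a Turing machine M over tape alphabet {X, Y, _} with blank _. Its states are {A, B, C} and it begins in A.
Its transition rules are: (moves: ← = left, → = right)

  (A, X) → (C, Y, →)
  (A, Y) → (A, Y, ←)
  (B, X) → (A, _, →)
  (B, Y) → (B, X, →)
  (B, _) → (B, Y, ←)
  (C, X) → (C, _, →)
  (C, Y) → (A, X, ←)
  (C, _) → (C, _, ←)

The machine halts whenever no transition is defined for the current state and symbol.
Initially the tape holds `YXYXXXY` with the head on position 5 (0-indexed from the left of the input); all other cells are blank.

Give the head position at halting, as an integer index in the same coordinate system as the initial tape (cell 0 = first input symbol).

-1

A | _YXYXX[X]Y   read X → write Y, move →, go to C
C | _YXYXXY[Y]   read Y → write X, move ←, go to A
A | _YXYXX[Y]X   read Y → write Y, move ←, go to A
A | _YXYX[X]YX   read X → write Y, move →, go to C
C | _YXYXY[Y]X   read Y → write X, move ←, go to A
A | _YXYX[Y]XX   read Y → write Y, move ←, go to A
A | _YXY[X]YXX   read X → write Y, move →, go to C
C | _YXYY[Y]XX   read Y → write X, move ←, go to A
A | _YXY[Y]XXX   read Y → write Y, move ←, go to A
A | _YX[Y]YXXX   read Y → write Y, move ←, go to A
A | _Y[X]YYXXX   read X → write Y, move →, go to C
C | _YY[Y]YXXX   read Y → write X, move ←, go to A
A | _Y[Y]XYXXX   read Y → write Y, move ←, go to A
A | _[Y]YXYXXX   read Y → write Y, move ←, go to A
A | [_]YYXYXXX
At halt the head is at cell -1.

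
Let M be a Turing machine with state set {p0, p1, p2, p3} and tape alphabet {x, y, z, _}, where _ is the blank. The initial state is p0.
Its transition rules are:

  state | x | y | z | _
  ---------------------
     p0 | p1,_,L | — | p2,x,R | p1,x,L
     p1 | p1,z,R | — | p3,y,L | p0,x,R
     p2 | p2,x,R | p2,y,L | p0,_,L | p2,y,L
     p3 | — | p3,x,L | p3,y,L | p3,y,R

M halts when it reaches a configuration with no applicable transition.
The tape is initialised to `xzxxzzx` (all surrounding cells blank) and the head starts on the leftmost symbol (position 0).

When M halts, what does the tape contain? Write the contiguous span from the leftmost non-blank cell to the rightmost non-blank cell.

state=p0 head=0 tape=___[x]zxxzzx   (p0,x)→(p1,_,L)
state=p1 head=-1 tape=__[_]_zxxzzx   (p1,_)→(p0,x,R)
state=p0 head=0 tape=__x[_]zxxzzx   (p0,_)→(p1,x,L)
state=p1 head=-1 tape=__[x]xzxxzzx   (p1,x)→(p1,z,R)
state=p1 head=0 tape=__z[x]zxxzzx   (p1,x)→(p1,z,R)
state=p1 head=1 tape=__zz[z]xxzzx   (p1,z)→(p3,y,L)
state=p3 head=0 tape=__z[z]yxxzzx   (p3,z)→(p3,y,L)
state=p3 head=-1 tape=__[z]yyxxzzx   (p3,z)→(p3,y,L)
state=p3 head=-2 tape=_[_]yyyxxzzx   (p3,_)→(p3,y,R)
state=p3 head=-1 tape=_y[y]yyxxzzx   (p3,y)→(p3,x,L)
state=p3 head=-2 tape=_[y]xyyxxzzx   (p3,y)→(p3,x,L)
state=p3 head=-3 tape=[_]xxyyxxzzx   (p3,_)→(p3,y,R)
state=p3 head=-2 tape=y[x]xyyxxzzx
The non-blank tape span at halt is yxxyyxxzzx.

yxxyyxxzzx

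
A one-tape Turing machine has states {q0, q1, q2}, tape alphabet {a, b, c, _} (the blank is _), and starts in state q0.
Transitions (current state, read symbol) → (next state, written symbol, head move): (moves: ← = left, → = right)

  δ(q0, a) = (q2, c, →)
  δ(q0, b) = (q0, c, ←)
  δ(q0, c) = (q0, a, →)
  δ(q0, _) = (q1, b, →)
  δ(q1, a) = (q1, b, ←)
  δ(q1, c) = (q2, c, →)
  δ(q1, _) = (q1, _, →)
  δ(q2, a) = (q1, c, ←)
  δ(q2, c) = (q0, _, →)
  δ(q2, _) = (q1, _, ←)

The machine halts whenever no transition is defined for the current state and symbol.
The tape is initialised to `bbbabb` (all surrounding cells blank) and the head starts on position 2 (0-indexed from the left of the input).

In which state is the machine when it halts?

q0 | _bb[b]abb   read b → write c, move ←, go to q0
q0 | _b[b]cabb   read b → write c, move ←, go to q0
q0 | _[b]ccabb   read b → write c, move ←, go to q0
q0 | [_]cccabb   read _ → write b, move →, go to q1
q1 | b[c]ccabb   read c → write c, move →, go to q2
q2 | bc[c]cabb   read c → write _, move →, go to q0
q0 | bc_[c]abb   read c → write a, move →, go to q0
q0 | bc_a[a]bb   read a → write c, move →, go to q2
q2 | bc_ac[b]b
No transition is defined for (q2, b); M halts in state q2.

q2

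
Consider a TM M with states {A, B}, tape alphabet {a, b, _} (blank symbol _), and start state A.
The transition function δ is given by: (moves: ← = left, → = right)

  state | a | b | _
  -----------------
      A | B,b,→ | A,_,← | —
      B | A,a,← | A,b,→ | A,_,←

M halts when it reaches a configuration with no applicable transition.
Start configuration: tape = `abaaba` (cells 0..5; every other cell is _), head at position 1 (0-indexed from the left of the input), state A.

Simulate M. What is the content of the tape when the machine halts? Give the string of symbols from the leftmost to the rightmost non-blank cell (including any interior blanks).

aaba

state=A head=1 tape=_a[b]aaba   (A,b)→(A,_,←)
state=A head=0 tape=_[a]_aaba   (A,a)→(B,b,→)
state=B head=1 tape=_b[_]aaba   (B,_)→(A,_,←)
state=A head=0 tape=_[b]_aaba   (A,b)→(A,_,←)
state=A head=-1 tape=[_]__aaba
The non-blank tape span at halt is aaba.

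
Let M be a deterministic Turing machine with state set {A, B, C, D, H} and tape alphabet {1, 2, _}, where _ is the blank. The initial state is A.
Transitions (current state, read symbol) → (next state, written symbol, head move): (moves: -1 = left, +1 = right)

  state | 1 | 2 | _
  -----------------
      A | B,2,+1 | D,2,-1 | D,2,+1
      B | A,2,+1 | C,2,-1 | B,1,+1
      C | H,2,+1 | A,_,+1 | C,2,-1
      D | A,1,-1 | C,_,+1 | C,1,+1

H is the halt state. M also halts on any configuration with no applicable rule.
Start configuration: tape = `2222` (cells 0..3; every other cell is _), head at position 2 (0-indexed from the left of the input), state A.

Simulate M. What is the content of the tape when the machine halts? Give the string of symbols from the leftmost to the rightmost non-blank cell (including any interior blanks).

state=A head=2 tape=22[2]2___   (A,2)→(D,2,-1)
state=D head=1 tape=2[2]22___   (D,2)→(C,_,+1)
state=C head=2 tape=2_[2]2___   (C,2)→(A,_,+1)
state=A head=3 tape=2__[2]___   (A,2)→(D,2,-1)
state=D head=2 tape=2_[_]2___   (D,_)→(C,1,+1)
state=C head=3 tape=2_1[2]___   (C,2)→(A,_,+1)
state=A head=4 tape=2_1_[_]__   (A,_)→(D,2,+1)
state=D head=5 tape=2_1_2[_]_   (D,_)→(C,1,+1)
state=C head=6 tape=2_1_21[_]   (C,_)→(C,2,-1)
state=C head=5 tape=2_1_2[1]2   (C,1)→(H,2,+1)
state=H head=6 tape=2_1_22[2]
The non-blank tape span at halt is 2_1_222.

2_1_222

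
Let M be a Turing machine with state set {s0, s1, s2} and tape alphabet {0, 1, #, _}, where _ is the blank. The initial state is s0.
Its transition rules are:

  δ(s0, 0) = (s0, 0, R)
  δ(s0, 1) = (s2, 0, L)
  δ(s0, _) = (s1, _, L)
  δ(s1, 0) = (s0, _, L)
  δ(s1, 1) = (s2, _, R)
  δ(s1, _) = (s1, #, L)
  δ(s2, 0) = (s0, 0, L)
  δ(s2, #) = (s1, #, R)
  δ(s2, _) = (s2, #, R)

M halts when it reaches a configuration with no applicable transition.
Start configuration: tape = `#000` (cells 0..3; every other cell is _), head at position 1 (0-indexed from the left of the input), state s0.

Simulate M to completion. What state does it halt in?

s0

state=s0 head=1 tape=#[0]00_   (s0,0)→(s0,0,R)
state=s0 head=2 tape=#0[0]0_   (s0,0)→(s0,0,R)
state=s0 head=3 tape=#00[0]_   (s0,0)→(s0,0,R)
state=s0 head=4 tape=#000[_]   (s0,_)→(s1,_,L)
state=s1 head=3 tape=#00[0]_   (s1,0)→(s0,_,L)
state=s0 head=2 tape=#0[0]__   (s0,0)→(s0,0,R)
state=s0 head=3 tape=#00[_]_   (s0,_)→(s1,_,L)
state=s1 head=2 tape=#0[0]__   (s1,0)→(s0,_,L)
state=s0 head=1 tape=#[0]___   (s0,0)→(s0,0,R)
state=s0 head=2 tape=#0[_]__   (s0,_)→(s1,_,L)
state=s1 head=1 tape=#[0]___   (s1,0)→(s0,_,L)
state=s0 head=0 tape=[#]____
No transition is defined for (s0, #); M halts in state s0.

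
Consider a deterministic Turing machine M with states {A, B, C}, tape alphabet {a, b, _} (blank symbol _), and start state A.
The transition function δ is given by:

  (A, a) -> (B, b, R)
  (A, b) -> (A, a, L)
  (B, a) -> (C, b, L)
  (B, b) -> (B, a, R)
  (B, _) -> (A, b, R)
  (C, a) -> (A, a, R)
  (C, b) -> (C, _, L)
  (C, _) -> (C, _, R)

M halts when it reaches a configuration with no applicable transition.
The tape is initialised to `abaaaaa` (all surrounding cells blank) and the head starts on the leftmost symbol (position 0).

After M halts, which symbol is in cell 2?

_

A | _[a]baaaaa   read a → write b, move R, go to B
B | _b[b]aaaaa   read b → write a, move R, go to B
B | _ba[a]aaaa   read a → write b, move L, go to C
C | _b[a]baaaa   read a → write a, move R, go to A
A | _ba[b]aaaa   read b → write a, move L, go to A
A | _b[a]aaaaa   read a → write b, move R, go to B
B | _bb[a]aaaa   read a → write b, move L, go to C
C | _b[b]baaaa   read b → write _, move L, go to C
C | _[b]_baaaa   read b → write _, move L, go to C
C | [_]__baaaa   read _ → write _, move R, go to C
C | _[_]_baaaa   read _ → write _, move R, go to C
C | __[_]baaaa   read _ → write _, move R, go to C
C | ___[b]aaaa   read b → write _, move L, go to C
C | __[_]_aaaa   read _ → write _, move R, go to C
C | ___[_]aaaa   read _ → write _, move R, go to C
C | ____[a]aaa   read a → write a, move R, go to A
A | ____a[a]aa   read a → write b, move R, go to B
B | ____ab[a]a   read a → write b, move L, go to C
C | ____a[b]ba   read b → write _, move L, go to C
C | ____[a]_ba   read a → write a, move R, go to A
A | ____a[_]ba
Cell 2 holds _ when M halts.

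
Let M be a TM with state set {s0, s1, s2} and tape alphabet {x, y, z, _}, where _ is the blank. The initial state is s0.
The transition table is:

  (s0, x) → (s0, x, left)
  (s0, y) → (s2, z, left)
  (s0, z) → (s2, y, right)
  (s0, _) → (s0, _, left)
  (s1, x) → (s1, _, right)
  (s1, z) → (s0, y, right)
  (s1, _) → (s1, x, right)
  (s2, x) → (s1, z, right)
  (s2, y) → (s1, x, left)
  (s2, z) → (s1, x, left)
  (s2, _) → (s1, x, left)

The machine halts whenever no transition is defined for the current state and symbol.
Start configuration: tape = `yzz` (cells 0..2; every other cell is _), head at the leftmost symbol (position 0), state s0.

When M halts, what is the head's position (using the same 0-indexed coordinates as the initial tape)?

1

s0 | __[y]zz   read y → write z, move left, go to s2
s2 | _[_]zzz   read _ → write x, move left, go to s1
s1 | [_]xzzz   read _ → write x, move right, go to s1
s1 | x[x]zzz   read x → write _, move right, go to s1
s1 | x_[z]zz   read z → write y, move right, go to s0
s0 | x_y[z]z   read z → write y, move right, go to s2
s2 | x_yy[z]   read z → write x, move left, go to s1
s1 | x_y[y]x
At halt the head is at cell 1.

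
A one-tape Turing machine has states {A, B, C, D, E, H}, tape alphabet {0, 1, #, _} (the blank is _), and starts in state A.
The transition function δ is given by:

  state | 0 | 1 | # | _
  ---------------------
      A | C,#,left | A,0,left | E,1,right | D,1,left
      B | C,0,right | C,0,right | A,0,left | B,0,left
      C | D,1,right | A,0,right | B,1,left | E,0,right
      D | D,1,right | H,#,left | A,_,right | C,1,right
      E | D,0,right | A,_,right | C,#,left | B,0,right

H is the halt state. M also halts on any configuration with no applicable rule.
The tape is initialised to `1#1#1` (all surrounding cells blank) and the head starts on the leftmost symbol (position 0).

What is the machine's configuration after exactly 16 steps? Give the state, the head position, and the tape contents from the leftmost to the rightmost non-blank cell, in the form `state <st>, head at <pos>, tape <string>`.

A | __[1]#1#1__   read 1 → write 0, move left, go to A
A | _[_]0#1#1__   read _ → write 1, move left, go to D
D | [_]10#1#1__   read _ → write 1, move right, go to C
C | 1[1]0#1#1__   read 1 → write 0, move right, go to A
A | 10[0]#1#1__   read 0 → write #, move left, go to C
C | 1[0]##1#1__   read 0 → write 1, move right, go to D
D | 11[#]#1#1__   read # → write _, move right, go to A
A | 11_[#]1#1__   read # → write 1, move right, go to E
E | 11_1[1]#1__   read 1 → write _, move right, go to A
A | 11_1_[#]1__   read # → write 1, move right, go to E
E | 11_1_1[1]__   read 1 → write _, move right, go to A
A | 11_1_1_[_]_   read _ → write 1, move left, go to D
D | 11_1_1[_]1_   read _ → write 1, move right, go to C
C | 11_1_11[1]_   read 1 → write 0, move right, go to A
A | 11_1_110[_]   read _ → write 1, move left, go to D
D | 11_1_11[0]1   read 0 → write 1, move right, go to D
D | 11_1_111[1]
After 16 steps: state D, head at 6, tape 11_1_1111.

state D, head at 6, tape 11_1_1111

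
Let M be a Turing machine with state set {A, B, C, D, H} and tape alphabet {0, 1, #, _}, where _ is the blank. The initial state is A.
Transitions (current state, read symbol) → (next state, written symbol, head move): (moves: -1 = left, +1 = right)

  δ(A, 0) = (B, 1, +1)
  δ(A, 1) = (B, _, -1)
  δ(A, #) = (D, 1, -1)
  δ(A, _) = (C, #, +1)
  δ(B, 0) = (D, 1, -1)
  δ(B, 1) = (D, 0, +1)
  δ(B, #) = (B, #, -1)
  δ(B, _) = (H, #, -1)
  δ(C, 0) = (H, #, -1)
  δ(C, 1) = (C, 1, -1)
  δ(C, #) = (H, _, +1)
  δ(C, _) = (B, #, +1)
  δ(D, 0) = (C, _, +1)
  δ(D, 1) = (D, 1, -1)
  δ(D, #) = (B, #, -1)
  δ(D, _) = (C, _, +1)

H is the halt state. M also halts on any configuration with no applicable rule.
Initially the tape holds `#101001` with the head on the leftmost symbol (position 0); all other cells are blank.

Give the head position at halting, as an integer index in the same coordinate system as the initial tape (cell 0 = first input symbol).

state=A head=0 tape=_[#]101001   (A,#)→(D,1,-1)
state=D head=-1 tape=[_]1101001   (D,_)→(C,_,+1)
state=C head=0 tape=_[1]101001   (C,1)→(C,1,-1)
state=C head=-1 tape=[_]1101001   (C,_)→(B,#,+1)
state=B head=0 tape=#[1]101001   (B,1)→(D,0,+1)
state=D head=1 tape=#0[1]01001   (D,1)→(D,1,-1)
state=D head=0 tape=#[0]101001   (D,0)→(C,_,+1)
state=C head=1 tape=#_[1]01001   (C,1)→(C,1,-1)
state=C head=0 tape=#[_]101001   (C,_)→(B,#,+1)
state=B head=1 tape=##[1]01001   (B,1)→(D,0,+1)
state=D head=2 tape=##0[0]1001   (D,0)→(C,_,+1)
state=C head=3 tape=##0_[1]001   (C,1)→(C,1,-1)
state=C head=2 tape=##0[_]1001   (C,_)→(B,#,+1)
state=B head=3 tape=##0#[1]001   (B,1)→(D,0,+1)
state=D head=4 tape=##0#0[0]01   (D,0)→(C,_,+1)
state=C head=5 tape=##0#0_[0]1   (C,0)→(H,#,-1)
state=H head=4 tape=##0#0[_]#1
At halt the head is at cell 4.

4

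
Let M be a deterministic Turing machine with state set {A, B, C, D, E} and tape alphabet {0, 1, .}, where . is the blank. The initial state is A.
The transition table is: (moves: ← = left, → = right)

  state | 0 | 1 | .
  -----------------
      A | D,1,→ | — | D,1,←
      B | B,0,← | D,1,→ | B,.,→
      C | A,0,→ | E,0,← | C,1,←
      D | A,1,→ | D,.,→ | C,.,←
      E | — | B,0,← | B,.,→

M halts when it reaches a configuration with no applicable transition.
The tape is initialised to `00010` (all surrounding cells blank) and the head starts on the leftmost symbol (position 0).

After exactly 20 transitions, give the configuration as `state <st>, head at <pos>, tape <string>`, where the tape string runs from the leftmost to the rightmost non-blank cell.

state D, head at 6, tape 111

state=A head=0 tape=[0]0010..   (A,0)→(D,1,→)
state=D head=1 tape=1[0]010..   (D,0)→(A,1,→)
state=A head=2 tape=11[0]10..   (A,0)→(D,1,→)
state=D head=3 tape=111[1]0..   (D,1)→(D,.,→)
state=D head=4 tape=111.[0]..   (D,0)→(A,1,→)
state=A head=5 tape=111.1[.].   (A,.)→(D,1,←)
state=D head=4 tape=111.[1]1.   (D,1)→(D,.,→)
state=D head=5 tape=111..[1].   (D,1)→(D,.,→)
state=D head=6 tape=111...[.]   (D,.)→(C,.,←)
state=C head=5 tape=111..[.].   (C,.)→(C,1,←)
state=C head=4 tape=111.[.]1.   (C,.)→(C,1,←)
state=C head=3 tape=111[.]11.   (C,.)→(C,1,←)
state=C head=2 tape=11[1]111.   (C,1)→(E,0,←)
state=E head=1 tape=1[1]0111.   (E,1)→(B,0,←)
state=B head=0 tape=[1]00111.   (B,1)→(D,1,→)
state=D head=1 tape=1[0]0111.   (D,0)→(A,1,→)
state=A head=2 tape=11[0]111.   (A,0)→(D,1,→)
state=D head=3 tape=111[1]11.   (D,1)→(D,.,→)
state=D head=4 tape=111.[1]1.   (D,1)→(D,.,→)
state=D head=5 tape=111..[1].   (D,1)→(D,.,→)
state=D head=6 tape=111...[.]
After 20 steps: state D, head at 6, tape 111.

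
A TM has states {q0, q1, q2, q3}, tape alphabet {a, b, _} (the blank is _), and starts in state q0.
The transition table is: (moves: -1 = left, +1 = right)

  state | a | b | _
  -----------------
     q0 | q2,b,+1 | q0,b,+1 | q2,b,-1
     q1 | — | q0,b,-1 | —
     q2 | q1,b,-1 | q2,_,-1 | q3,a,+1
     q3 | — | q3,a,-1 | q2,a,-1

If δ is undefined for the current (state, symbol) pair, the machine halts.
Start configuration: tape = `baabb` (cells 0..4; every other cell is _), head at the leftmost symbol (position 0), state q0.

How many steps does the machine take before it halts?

q0 | __[b]aabb_   read b → write b, move +1, go to q0
q0 | __b[a]abb_   read a → write b, move +1, go to q2
q2 | __bb[a]bb_   read a → write b, move -1, go to q1
q1 | __b[b]bbb_   read b → write b, move -1, go to q0
q0 | __[b]bbbb_   read b → write b, move +1, go to q0
q0 | __b[b]bbb_   read b → write b, move +1, go to q0
q0 | __bb[b]bb_   read b → write b, move +1, go to q0
q0 | __bbb[b]b_   read b → write b, move +1, go to q0
q0 | __bbbb[b]_   read b → write b, move +1, go to q0
q0 | __bbbbb[_]   read _ → write b, move -1, go to q2
q2 | __bbbb[b]b   read b → write _, move -1, go to q2
q2 | __bbb[b]_b   read b → write _, move -1, go to q2
q2 | __bb[b]__b   read b → write _, move -1, go to q2
q2 | __b[b]___b   read b → write _, move -1, go to q2
q2 | __[b]____b   read b → write _, move -1, go to q2
q2 | _[_]_____b   read _ → write a, move +1, go to q3
q3 | _a[_]____b   read _ → write a, move -1, go to q2
q2 | _[a]a____b   read a → write b, move -1, go to q1
q1 | [_]ba____b
M halts after 18 transitions.

18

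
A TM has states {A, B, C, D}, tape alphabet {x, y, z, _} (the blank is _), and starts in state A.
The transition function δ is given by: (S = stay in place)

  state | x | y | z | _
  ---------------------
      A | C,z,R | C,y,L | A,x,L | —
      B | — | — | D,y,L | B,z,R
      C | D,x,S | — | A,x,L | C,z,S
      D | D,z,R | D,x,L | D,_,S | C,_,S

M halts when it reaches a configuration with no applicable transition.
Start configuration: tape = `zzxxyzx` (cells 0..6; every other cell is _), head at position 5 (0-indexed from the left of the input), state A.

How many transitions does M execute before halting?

state=A head=5 tape=_zzxxy[z]x_   (A,z)→(A,x,L)
state=A head=4 tape=_zzxx[y]xx_   (A,y)→(C,y,L)
state=C head=3 tape=_zzx[x]yxx_   (C,x)→(D,x,S)
state=D head=3 tape=_zzx[x]yxx_   (D,x)→(D,z,R)
state=D head=4 tape=_zzxz[y]xx_   (D,y)→(D,x,L)
state=D head=3 tape=_zzx[z]xxx_   (D,z)→(D,_,S)
state=D head=3 tape=_zzx[_]xxx_   (D,_)→(C,_,S)
state=C head=3 tape=_zzx[_]xxx_   (C,_)→(C,z,S)
state=C head=3 tape=_zzx[z]xxx_   (C,z)→(A,x,L)
state=A head=2 tape=_zz[x]xxxx_   (A,x)→(C,z,R)
state=C head=3 tape=_zzz[x]xxx_   (C,x)→(D,x,S)
state=D head=3 tape=_zzz[x]xxx_   (D,x)→(D,z,R)
state=D head=4 tape=_zzzz[x]xx_   (D,x)→(D,z,R)
state=D head=5 tape=_zzzzz[x]x_   (D,x)→(D,z,R)
state=D head=6 tape=_zzzzzz[x]_   (D,x)→(D,z,R)
state=D head=7 tape=_zzzzzzz[_]   (D,_)→(C,_,S)
state=C head=7 tape=_zzzzzzz[_]   (C,_)→(C,z,S)
state=C head=7 tape=_zzzzzzz[z]   (C,z)→(A,x,L)
state=A head=6 tape=_zzzzzz[z]x   (A,z)→(A,x,L)
state=A head=5 tape=_zzzzz[z]xx   (A,z)→(A,x,L)
state=A head=4 tape=_zzzz[z]xxx   (A,z)→(A,x,L)
state=A head=3 tape=_zzz[z]xxxx   (A,z)→(A,x,L)
state=A head=2 tape=_zz[z]xxxxx   (A,z)→(A,x,L)
state=A head=1 tape=_z[z]xxxxxx   (A,z)→(A,x,L)
state=A head=0 tape=_[z]xxxxxxx   (A,z)→(A,x,L)
state=A head=-1 tape=[_]xxxxxxxx
M halts after 25 transitions.

25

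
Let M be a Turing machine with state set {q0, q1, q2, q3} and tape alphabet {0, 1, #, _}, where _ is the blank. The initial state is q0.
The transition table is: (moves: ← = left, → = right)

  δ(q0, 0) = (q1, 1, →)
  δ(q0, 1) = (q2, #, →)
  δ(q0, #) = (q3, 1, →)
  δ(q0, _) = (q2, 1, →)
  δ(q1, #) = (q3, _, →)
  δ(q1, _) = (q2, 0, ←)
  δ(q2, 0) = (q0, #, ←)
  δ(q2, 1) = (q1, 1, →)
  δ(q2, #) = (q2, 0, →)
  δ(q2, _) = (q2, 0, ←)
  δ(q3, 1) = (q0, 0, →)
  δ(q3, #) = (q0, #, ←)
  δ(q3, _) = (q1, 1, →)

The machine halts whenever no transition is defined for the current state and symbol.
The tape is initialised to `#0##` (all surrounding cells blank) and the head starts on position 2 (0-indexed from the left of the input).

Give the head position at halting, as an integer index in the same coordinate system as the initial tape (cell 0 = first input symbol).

state=q0 head=2 tape=#0[#]#___   (q0,#)→(q3,1,→)
state=q3 head=3 tape=#01[#]___   (q3,#)→(q0,#,←)
state=q0 head=2 tape=#0[1]#___   (q0,1)→(q2,#,→)
state=q2 head=3 tape=#0#[#]___   (q2,#)→(q2,0,→)
state=q2 head=4 tape=#0#0[_]__   (q2,_)→(q2,0,←)
state=q2 head=3 tape=#0#[0]0__   (q2,0)→(q0,#,←)
state=q0 head=2 tape=#0[#]#0__   (q0,#)→(q3,1,→)
state=q3 head=3 tape=#01[#]0__   (q3,#)→(q0,#,←)
state=q0 head=2 tape=#0[1]#0__   (q0,1)→(q2,#,→)
state=q2 head=3 tape=#0#[#]0__   (q2,#)→(q2,0,→)
state=q2 head=4 tape=#0#0[0]__   (q2,0)→(q0,#,←)
state=q0 head=3 tape=#0#[0]#__   (q0,0)→(q1,1,→)
state=q1 head=4 tape=#0#1[#]__   (q1,#)→(q3,_,→)
state=q3 head=5 tape=#0#1_[_]_   (q3,_)→(q1,1,→)
state=q1 head=6 tape=#0#1_1[_]   (q1,_)→(q2,0,←)
state=q2 head=5 tape=#0#1_[1]0   (q2,1)→(q1,1,→)
state=q1 head=6 tape=#0#1_1[0]
At halt the head is at cell 6.

6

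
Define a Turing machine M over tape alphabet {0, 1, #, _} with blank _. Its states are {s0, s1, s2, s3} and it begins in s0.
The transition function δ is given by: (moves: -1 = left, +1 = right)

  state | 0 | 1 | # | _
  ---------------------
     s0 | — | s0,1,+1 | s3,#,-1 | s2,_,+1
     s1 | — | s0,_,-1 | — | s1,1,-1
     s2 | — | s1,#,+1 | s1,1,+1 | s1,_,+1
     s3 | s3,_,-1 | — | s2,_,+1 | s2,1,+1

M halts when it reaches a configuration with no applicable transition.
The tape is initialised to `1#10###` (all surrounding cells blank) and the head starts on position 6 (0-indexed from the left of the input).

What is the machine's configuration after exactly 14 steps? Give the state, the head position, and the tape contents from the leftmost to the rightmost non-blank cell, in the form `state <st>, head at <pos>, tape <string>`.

state=s0 head=6 tape=1#10##[#]__   (s0,#)→(s3,#,-1)
state=s3 head=5 tape=1#10#[#]#__   (s3,#)→(s2,_,+1)
state=s2 head=6 tape=1#10#_[#]__   (s2,#)→(s1,1,+1)
state=s1 head=7 tape=1#10#_1[_]_   (s1,_)→(s1,1,-1)
state=s1 head=6 tape=1#10#_[1]1_   (s1,1)→(s0,_,-1)
state=s0 head=5 tape=1#10#[_]_1_   (s0,_)→(s2,_,+1)
state=s2 head=6 tape=1#10#_[_]1_   (s2,_)→(s1,_,+1)
state=s1 head=7 tape=1#10#__[1]_   (s1,1)→(s0,_,-1)
state=s0 head=6 tape=1#10#_[_]__   (s0,_)→(s2,_,+1)
state=s2 head=7 tape=1#10#__[_]_   (s2,_)→(s1,_,+1)
state=s1 head=8 tape=1#10#___[_]   (s1,_)→(s1,1,-1)
state=s1 head=7 tape=1#10#__[_]1   (s1,_)→(s1,1,-1)
state=s1 head=6 tape=1#10#_[_]11   (s1,_)→(s1,1,-1)
state=s1 head=5 tape=1#10#[_]111   (s1,_)→(s1,1,-1)
state=s1 head=4 tape=1#10[#]1111
After 14 steps: state s1, head at 4, tape 1#10#1111.

state s1, head at 4, tape 1#10#1111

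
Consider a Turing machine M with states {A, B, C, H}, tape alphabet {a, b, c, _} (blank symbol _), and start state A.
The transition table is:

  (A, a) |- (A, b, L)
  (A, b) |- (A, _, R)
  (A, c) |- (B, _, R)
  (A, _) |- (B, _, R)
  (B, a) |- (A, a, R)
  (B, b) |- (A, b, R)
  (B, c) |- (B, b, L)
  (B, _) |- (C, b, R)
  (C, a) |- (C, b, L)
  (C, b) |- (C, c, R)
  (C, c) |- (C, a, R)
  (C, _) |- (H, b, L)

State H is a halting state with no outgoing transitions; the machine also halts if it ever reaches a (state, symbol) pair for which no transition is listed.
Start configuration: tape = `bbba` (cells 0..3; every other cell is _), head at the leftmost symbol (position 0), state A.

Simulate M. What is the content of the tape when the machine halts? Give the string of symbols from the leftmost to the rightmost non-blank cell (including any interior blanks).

b_bb

A | [b]bba___   read b → write _, move R, go to A
A | _[b]ba___   read b → write _, move R, go to A
A | __[b]a___   read b → write _, move R, go to A
A | ___[a]___   read a → write b, move L, go to A
A | __[_]b___   read _ → write _, move R, go to B
B | ___[b]___   read b → write b, move R, go to A
A | ___b[_]__   read _ → write _, move R, go to B
B | ___b_[_]_   read _ → write b, move R, go to C
C | ___b_b[_]   read _ → write b, move L, go to H
H | ___b_[b]b
The non-blank tape span at halt is b_bb.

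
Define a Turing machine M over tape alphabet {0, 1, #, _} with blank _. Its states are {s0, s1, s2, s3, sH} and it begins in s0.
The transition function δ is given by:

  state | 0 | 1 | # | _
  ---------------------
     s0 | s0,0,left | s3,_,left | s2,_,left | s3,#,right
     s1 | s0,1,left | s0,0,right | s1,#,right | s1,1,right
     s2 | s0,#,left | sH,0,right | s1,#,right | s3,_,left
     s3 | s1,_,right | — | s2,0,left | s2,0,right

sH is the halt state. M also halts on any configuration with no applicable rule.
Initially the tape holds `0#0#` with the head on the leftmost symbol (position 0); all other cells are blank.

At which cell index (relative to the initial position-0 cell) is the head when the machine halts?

state=s0 head=0 tape=___[0]#0#   (s0,0)→(s0,0,left)
state=s0 head=-1 tape=__[_]0#0#   (s0,_)→(s3,#,right)
state=s3 head=0 tape=__#[0]#0#   (s3,0)→(s1,_,right)
state=s1 head=1 tape=__#_[#]0#   (s1,#)→(s1,#,right)
state=s1 head=2 tape=__#_#[0]#   (s1,0)→(s0,1,left)
state=s0 head=1 tape=__#_[#]1#   (s0,#)→(s2,_,left)
state=s2 head=0 tape=__#[_]_1#   (s2,_)→(s3,_,left)
state=s3 head=-1 tape=__[#]__1#   (s3,#)→(s2,0,left)
state=s2 head=-2 tape=_[_]0__1#   (s2,_)→(s3,_,left)
state=s3 head=-3 tape=[_]_0__1#   (s3,_)→(s2,0,right)
state=s2 head=-2 tape=0[_]0__1#   (s2,_)→(s3,_,left)
state=s3 head=-3 tape=[0]_0__1#   (s3,0)→(s1,_,right)
state=s1 head=-2 tape=_[_]0__1#   (s1,_)→(s1,1,right)
state=s1 head=-1 tape=_1[0]__1#   (s1,0)→(s0,1,left)
state=s0 head=-2 tape=_[1]1__1#   (s0,1)→(s3,_,left)
state=s3 head=-3 tape=[_]_1__1#   (s3,_)→(s2,0,right)
state=s2 head=-2 tape=0[_]1__1#   (s2,_)→(s3,_,left)
state=s3 head=-3 tape=[0]_1__1#   (s3,0)→(s1,_,right)
state=s1 head=-2 tape=_[_]1__1#   (s1,_)→(s1,1,right)
state=s1 head=-1 tape=_1[1]__1#   (s1,1)→(s0,0,right)
state=s0 head=0 tape=_10[_]_1#   (s0,_)→(s3,#,right)
state=s3 head=1 tape=_10#[_]1#   (s3,_)→(s2,0,right)
state=s2 head=2 tape=_10#0[1]#   (s2,1)→(sH,0,right)
state=sH head=3 tape=_10#00[#]
At halt the head is at cell 3.

3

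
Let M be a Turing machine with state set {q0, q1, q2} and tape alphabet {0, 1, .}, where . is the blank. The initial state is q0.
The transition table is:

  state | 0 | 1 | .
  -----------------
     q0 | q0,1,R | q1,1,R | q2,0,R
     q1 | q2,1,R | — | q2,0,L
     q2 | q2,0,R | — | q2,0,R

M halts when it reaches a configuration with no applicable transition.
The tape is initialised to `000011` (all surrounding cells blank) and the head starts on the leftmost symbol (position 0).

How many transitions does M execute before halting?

5

state=q0 head=0 tape=[0]00011   (q0,0)→(q0,1,R)
state=q0 head=1 tape=1[0]0011   (q0,0)→(q0,1,R)
state=q0 head=2 tape=11[0]011   (q0,0)→(q0,1,R)
state=q0 head=3 tape=111[0]11   (q0,0)→(q0,1,R)
state=q0 head=4 tape=1111[1]1   (q0,1)→(q1,1,R)
state=q1 head=5 tape=11111[1]
M halts after 5 transitions.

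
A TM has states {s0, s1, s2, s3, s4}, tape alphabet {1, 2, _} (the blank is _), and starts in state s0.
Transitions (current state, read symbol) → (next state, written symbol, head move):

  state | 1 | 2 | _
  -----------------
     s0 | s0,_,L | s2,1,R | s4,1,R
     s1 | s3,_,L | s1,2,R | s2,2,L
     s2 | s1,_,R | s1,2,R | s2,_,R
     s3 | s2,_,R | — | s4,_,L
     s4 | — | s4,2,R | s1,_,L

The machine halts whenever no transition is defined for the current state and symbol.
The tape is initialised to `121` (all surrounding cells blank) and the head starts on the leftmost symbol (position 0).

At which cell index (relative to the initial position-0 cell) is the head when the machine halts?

state=s0 head=0 tape=_____[1]21   (s0,1)→(s0,_,L)
state=s0 head=-1 tape=____[_]_21   (s0,_)→(s4,1,R)
state=s4 head=0 tape=____1[_]21   (s4,_)→(s1,_,L)
state=s1 head=-1 tape=____[1]_21   (s1,1)→(s3,_,L)
state=s3 head=-2 tape=___[_]__21   (s3,_)→(s4,_,L)
state=s4 head=-3 tape=__[_]___21   (s4,_)→(s1,_,L)
state=s1 head=-4 tape=_[_]____21   (s1,_)→(s2,2,L)
state=s2 head=-5 tape=[_]2____21   (s2,_)→(s2,_,R)
state=s2 head=-4 tape=_[2]____21   (s2,2)→(s1,2,R)
state=s1 head=-3 tape=_2[_]___21   (s1,_)→(s2,2,L)
state=s2 head=-4 tape=_[2]2___21   (s2,2)→(s1,2,R)
state=s1 head=-3 tape=_2[2]___21   (s1,2)→(s1,2,R)
state=s1 head=-2 tape=_22[_]__21   (s1,_)→(s2,2,L)
state=s2 head=-3 tape=_2[2]2__21   (s2,2)→(s1,2,R)
state=s1 head=-2 tape=_22[2]__21   (s1,2)→(s1,2,R)
state=s1 head=-1 tape=_222[_]_21   (s1,_)→(s2,2,L)
state=s2 head=-2 tape=_22[2]2_21   (s2,2)→(s1,2,R)
state=s1 head=-1 tape=_222[2]_21   (s1,2)→(s1,2,R)
state=s1 head=0 tape=_2222[_]21   (s1,_)→(s2,2,L)
state=s2 head=-1 tape=_222[2]221   (s2,2)→(s1,2,R)
state=s1 head=0 tape=_2222[2]21   (s1,2)→(s1,2,R)
state=s1 head=1 tape=_22222[2]1   (s1,2)→(s1,2,R)
state=s1 head=2 tape=_222222[1]   (s1,1)→(s3,_,L)
state=s3 head=1 tape=_22222[2]_
At halt the head is at cell 1.

1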